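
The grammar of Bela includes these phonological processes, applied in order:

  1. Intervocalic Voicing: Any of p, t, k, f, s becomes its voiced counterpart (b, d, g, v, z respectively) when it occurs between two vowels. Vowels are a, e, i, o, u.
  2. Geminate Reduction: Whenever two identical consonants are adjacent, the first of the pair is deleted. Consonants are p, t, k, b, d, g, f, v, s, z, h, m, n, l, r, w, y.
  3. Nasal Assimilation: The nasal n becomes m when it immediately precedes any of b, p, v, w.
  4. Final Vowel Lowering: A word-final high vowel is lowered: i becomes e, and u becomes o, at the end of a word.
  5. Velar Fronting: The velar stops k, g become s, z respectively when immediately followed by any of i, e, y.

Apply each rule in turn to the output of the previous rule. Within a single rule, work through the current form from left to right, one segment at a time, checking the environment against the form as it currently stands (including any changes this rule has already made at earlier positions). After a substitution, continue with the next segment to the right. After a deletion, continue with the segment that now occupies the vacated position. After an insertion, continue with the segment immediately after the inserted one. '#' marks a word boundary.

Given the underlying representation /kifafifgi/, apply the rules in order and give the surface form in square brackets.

[sivavifze]

1 Intervocalic Voicing: [kifafifgi] → [kivavifgi]
2 Geminate Reduction: no change — [kivavifgi]
3 Nasal Assimilation: no change — [kivavifgi]
4 Final Vowel Lowering: [kivavifgi] → [kivavifge]
5 Velar Fronting: [kivavifge] → [sivavifze]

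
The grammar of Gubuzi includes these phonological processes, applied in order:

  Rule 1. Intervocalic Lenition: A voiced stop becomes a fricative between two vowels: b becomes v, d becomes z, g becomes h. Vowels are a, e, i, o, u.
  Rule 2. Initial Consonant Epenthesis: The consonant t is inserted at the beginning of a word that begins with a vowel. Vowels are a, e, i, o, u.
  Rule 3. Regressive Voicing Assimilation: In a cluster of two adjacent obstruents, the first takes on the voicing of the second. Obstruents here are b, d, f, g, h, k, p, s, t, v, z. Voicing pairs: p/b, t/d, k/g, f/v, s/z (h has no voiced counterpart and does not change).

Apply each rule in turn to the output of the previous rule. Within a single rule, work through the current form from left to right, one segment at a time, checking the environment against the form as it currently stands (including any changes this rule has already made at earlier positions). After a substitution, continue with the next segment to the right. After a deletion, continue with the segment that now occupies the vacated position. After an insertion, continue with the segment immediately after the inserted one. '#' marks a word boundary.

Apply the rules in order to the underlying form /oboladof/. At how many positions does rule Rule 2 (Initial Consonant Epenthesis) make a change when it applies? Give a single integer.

Rule 1 Intervocalic Lenition: [oboladof] → [ovolazof]
Rule 2 Initial Consonant Epenthesis: [ovolazof] → [tovolazof]
Rule 3 Regressive Voicing Assimilation: no change — [tovolazof]
Rule Rule 2 changed 1 position(s).

1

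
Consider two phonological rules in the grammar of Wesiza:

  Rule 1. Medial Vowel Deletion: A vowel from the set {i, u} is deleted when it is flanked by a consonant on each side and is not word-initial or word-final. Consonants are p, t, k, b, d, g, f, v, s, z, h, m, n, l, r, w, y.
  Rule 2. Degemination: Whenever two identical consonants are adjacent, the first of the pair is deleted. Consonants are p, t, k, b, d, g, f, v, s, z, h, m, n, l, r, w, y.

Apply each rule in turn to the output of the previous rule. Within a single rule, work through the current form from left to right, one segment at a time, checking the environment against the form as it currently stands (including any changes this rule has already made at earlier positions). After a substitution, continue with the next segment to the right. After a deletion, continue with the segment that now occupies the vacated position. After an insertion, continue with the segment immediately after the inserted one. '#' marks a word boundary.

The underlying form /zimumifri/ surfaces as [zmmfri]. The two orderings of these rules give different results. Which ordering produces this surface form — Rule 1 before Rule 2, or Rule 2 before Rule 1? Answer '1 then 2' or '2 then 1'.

Order 1 then 2:
  1 Medial Vowel Deletion: [zimumifri] → [zmmfri]
  2 Degemination: [zmmfri] → [zmfri]
  result: [zmfri]
Order 2 then 1:
  2 Degemination: no change — [zimumifri]
  1 Medial Vowel Deletion: [zimumifri] → [zmmfri]
  result: [zmmfri]

2 then 1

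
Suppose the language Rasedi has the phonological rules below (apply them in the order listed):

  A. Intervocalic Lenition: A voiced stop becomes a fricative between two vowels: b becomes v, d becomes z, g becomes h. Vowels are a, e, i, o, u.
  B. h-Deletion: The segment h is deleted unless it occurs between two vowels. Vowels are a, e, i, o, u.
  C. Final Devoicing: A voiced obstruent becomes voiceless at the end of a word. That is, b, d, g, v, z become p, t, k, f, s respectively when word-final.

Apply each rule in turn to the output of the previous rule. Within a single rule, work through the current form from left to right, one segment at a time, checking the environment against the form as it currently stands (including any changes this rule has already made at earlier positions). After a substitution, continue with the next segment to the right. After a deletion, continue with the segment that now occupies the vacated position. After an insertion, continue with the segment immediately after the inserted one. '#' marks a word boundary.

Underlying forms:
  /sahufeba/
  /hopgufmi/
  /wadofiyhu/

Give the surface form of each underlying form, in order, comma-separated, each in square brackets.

/sahufeba/:
  A Intervocalic Lenition: [sahufeba] → [sahufeva]
  B h-Deletion: no change — [sahufeva]
  C Final Devoicing: no change — [sahufeva]
/hopgufmi/:
  A Intervocalic Lenition: no change — [hopgufmi]
  B h-Deletion: [hopgufmi] → [opgufmi]
  C Final Devoicing: no change — [opgufmi]
/wadofiyhu/:
  A Intervocalic Lenition: [wadofiyhu] → [wazofiyhu]
  B h-Deletion: [wazofiyhu] → [wazofiyu]
  C Final Devoicing: no change — [wazofiyu]

[sahufeva], [opgufmi], [wazofiyu]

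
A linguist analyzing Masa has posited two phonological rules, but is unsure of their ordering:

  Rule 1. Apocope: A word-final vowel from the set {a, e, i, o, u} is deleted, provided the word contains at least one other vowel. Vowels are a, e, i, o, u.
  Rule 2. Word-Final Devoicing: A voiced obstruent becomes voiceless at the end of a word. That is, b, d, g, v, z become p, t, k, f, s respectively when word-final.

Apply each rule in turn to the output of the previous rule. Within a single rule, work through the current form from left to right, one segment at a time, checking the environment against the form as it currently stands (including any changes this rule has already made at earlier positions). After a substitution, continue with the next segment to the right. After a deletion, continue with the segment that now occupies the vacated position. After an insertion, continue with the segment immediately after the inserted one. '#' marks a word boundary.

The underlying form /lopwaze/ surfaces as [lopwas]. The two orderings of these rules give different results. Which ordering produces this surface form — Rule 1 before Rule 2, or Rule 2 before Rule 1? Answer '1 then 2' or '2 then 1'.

1 then 2

Order 1 then 2:
  1 Apocope: [lopwaze] → [lopwaz]
  2 Word-Final Devoicing: [lopwaz] → [lopwas]
  result: [lopwas]
Order 2 then 1:
  2 Word-Final Devoicing: no change — [lopwaze]
  1 Apocope: [lopwaze] → [lopwaz]
  result: [lopwaz]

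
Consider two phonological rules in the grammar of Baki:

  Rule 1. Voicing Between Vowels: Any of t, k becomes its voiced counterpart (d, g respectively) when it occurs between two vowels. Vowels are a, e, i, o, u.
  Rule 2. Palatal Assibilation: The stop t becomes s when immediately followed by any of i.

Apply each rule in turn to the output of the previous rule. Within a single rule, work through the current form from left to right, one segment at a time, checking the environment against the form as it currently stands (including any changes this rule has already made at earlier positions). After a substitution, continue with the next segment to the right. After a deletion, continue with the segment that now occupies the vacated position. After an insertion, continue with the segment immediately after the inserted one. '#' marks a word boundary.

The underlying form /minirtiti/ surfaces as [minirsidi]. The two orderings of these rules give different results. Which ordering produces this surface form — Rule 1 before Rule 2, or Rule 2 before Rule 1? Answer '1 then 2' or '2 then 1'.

1 then 2

Order 1 then 2:
  1 Voicing Between Vowels: [minirtiti] → [minirtidi]
  2 Palatal Assibilation: [minirtidi] → [minirsidi]
  result: [minirsidi]
Order 2 then 1:
  2 Palatal Assibilation: [minirtiti] → [minirsisi]
  1 Voicing Between Vowels: no change — [minirsisi]
  result: [minirsisi]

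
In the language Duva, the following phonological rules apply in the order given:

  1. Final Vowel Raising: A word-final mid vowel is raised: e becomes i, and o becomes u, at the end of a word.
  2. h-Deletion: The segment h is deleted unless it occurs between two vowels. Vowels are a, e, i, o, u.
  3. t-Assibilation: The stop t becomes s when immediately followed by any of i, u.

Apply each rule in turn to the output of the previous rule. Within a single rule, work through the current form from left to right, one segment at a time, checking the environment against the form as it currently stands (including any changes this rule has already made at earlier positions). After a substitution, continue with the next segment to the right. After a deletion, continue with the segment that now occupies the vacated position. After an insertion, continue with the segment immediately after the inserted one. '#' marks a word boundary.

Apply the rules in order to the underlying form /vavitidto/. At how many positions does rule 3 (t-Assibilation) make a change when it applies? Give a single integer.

1 Final Vowel Raising: [vavitidto] → [vavitidtu]
2 h-Deletion: no change — [vavitidtu]
3 t-Assibilation: [vavitidtu] → [vavisidsu]
Rule 3 changed 2 position(s).

2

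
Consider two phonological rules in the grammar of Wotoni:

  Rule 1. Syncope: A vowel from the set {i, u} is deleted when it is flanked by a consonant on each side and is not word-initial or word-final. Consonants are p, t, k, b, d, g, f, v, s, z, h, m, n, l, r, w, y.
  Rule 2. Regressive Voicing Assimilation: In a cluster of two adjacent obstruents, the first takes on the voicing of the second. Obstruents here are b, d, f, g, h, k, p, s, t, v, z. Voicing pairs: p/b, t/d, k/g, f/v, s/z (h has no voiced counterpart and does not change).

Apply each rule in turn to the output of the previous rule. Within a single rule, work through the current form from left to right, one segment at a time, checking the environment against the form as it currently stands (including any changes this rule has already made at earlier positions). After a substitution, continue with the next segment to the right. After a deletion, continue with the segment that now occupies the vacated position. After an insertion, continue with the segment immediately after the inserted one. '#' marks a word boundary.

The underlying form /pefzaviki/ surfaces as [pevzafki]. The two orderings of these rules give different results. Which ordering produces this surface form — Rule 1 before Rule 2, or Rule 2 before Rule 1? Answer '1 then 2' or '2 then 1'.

1 then 2

Order 1 then 2:
  1 Syncope: [pefzaviki] → [pefzavki]
  2 Regressive Voicing Assimilation: [pefzavki] → [pevzafki]
  result: [pevzafki]
Order 2 then 1:
  2 Regressive Voicing Assimilation: [pefzaviki] → [pevzaviki]
  1 Syncope: [pevzaviki] → [pevzavki]
  result: [pevzavki]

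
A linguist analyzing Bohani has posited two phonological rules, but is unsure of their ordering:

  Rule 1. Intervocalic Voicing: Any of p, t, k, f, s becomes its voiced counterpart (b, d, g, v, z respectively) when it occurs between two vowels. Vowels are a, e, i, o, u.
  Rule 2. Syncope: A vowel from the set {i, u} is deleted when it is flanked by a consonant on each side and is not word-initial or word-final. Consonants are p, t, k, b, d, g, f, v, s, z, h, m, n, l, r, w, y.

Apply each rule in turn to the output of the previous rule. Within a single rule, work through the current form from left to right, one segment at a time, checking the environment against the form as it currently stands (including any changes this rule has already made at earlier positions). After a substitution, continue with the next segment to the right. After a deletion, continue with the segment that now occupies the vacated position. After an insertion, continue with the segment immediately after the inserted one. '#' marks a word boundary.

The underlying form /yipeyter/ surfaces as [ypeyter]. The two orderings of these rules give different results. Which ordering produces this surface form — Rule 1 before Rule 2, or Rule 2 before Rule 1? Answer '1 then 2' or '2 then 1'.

2 then 1

Order 1 then 2:
  1 Intervocalic Voicing: [yipeyter] → [yibeyter]
  2 Syncope: [yibeyter] → [ybeyter]
  result: [ybeyter]
Order 2 then 1:
  2 Syncope: [yipeyter] → [ypeyter]
  1 Intervocalic Voicing: no change — [ypeyter]
  result: [ypeyter]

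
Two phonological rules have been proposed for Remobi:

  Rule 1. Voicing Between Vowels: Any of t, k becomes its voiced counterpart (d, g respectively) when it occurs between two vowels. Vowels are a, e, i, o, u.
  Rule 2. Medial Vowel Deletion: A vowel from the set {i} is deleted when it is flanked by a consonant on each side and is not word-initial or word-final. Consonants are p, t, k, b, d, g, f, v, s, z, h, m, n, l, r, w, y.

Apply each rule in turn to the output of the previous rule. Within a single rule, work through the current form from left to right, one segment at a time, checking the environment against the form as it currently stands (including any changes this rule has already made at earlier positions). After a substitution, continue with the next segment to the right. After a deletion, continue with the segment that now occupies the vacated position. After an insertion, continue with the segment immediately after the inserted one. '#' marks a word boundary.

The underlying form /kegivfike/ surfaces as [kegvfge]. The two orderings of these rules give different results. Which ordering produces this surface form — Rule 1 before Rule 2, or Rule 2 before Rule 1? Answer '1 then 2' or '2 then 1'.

1 then 2

Order 1 then 2:
  1 Voicing Between Vowels: [kegivfike] → [kegivfige]
  2 Medial Vowel Deletion: [kegivfige] → [kegvfge]
  result: [kegvfge]
Order 2 then 1:
  2 Medial Vowel Deletion: [kegivfike] → [kegvfke]
  1 Voicing Between Vowels: no change — [kegvfke]
  result: [kegvfke]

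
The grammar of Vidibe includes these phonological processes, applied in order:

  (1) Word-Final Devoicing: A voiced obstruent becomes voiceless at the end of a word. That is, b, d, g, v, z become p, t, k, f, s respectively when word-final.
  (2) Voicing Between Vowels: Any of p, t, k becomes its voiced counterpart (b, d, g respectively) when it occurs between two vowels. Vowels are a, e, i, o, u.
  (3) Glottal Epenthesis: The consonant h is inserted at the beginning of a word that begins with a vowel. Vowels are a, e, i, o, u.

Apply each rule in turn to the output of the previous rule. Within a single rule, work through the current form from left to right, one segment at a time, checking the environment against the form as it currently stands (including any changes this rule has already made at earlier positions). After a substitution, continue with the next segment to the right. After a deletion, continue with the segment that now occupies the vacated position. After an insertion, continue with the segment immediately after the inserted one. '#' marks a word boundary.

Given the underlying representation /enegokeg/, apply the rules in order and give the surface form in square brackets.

(1) Word-Final Devoicing: [enegokeg] → [enegokek]
(2) Voicing Between Vowels: [enegokek] → [enegogek]
(3) Glottal Epenthesis: [enegogek] → [henegogek]

[henegogek]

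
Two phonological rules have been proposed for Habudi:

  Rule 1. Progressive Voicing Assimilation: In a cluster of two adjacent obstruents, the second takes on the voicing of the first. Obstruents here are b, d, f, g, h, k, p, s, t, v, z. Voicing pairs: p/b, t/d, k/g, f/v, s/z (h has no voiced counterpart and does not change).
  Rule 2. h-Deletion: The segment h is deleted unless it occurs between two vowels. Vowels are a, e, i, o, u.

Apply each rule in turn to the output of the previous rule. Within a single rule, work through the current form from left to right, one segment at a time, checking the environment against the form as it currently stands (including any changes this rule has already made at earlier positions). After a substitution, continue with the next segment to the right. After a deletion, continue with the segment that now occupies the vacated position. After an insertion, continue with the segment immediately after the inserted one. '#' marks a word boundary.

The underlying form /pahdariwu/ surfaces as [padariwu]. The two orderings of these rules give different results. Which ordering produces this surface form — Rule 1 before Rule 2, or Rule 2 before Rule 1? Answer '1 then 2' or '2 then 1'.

Order 1 then 2:
  1 Progressive Voicing Assimilation: [pahdariwu] → [pahtariwu]
  2 h-Deletion: [pahtariwu] → [patariwu]
  result: [patariwu]
Order 2 then 1:
  2 h-Deletion: [pahdariwu] → [padariwu]
  1 Progressive Voicing Assimilation: no change — [padariwu]
  result: [padariwu]

2 then 1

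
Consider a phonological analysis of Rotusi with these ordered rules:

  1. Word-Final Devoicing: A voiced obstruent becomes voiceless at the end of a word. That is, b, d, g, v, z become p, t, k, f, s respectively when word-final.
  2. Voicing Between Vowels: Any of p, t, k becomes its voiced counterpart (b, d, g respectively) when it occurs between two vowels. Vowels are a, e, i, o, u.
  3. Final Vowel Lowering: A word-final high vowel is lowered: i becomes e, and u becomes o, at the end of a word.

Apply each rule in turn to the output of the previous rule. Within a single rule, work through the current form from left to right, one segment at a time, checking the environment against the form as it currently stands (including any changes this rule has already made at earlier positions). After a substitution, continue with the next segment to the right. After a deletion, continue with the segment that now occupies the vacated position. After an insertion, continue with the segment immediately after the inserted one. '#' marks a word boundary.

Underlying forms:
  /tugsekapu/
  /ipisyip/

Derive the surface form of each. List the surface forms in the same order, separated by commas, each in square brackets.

/tugsekapu/:
  1 Word-Final Devoicing: no change — [tugsekapu]
  2 Voicing Between Vowels: [tugsekapu] → [tugsegabu]
  3 Final Vowel Lowering: [tugsegabu] → [tugsegabo]
/ipisyip/:
  1 Word-Final Devoicing: no change — [ipisyip]
  2 Voicing Between Vowels: [ipisyip] → [ibisyip]
  3 Final Vowel Lowering: no change — [ibisyip]

[tugsegabo], [ibisyip]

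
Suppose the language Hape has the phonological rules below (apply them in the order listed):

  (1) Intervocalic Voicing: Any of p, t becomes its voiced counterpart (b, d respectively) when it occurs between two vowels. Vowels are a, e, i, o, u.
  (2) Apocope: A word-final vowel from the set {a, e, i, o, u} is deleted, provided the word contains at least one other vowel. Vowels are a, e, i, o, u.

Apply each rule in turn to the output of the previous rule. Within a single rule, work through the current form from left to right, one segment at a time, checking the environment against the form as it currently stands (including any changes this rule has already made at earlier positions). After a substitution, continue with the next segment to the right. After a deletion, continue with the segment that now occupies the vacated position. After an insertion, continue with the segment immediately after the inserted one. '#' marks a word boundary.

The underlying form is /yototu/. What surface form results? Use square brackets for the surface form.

(1) Intervocalic Voicing: [yototu] → [yododu]
(2) Apocope: [yododu] → [yodod]

[yodod]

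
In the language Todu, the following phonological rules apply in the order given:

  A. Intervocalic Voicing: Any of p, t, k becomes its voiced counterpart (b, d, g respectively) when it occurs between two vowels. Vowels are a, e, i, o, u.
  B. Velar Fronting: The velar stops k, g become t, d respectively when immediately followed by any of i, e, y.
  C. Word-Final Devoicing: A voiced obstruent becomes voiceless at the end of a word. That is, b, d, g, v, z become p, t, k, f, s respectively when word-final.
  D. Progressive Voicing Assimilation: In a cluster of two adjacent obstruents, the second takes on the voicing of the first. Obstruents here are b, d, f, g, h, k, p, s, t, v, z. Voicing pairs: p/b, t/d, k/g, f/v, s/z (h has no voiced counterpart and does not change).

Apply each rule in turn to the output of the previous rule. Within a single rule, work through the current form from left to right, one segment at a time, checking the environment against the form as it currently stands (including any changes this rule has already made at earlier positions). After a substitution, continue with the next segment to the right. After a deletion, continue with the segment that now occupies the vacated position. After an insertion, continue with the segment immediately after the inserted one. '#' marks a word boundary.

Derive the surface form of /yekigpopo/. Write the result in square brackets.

A Intervocalic Voicing: [yekigpopo] → [yegigpobo]
B Velar Fronting: [yegigpobo] → [yedigpobo]
C Word-Final Devoicing: no change — [yedigpobo]
D Progressive Voicing Assimilation: [yedigpobo] → [yedigbobo]

[yedigbobo]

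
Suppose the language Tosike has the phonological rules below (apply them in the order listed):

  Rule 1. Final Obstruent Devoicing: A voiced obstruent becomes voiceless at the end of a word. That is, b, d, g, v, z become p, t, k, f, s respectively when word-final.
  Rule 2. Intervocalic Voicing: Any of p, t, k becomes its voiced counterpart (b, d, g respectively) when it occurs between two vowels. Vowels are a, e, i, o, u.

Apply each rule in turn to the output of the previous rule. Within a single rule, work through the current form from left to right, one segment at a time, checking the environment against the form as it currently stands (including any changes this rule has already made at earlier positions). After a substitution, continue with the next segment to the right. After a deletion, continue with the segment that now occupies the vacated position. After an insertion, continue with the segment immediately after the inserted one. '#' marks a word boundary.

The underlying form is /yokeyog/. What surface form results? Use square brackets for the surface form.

Rule 1 Final Obstruent Devoicing: [yokeyog] → [yokeyok]
Rule 2 Intervocalic Voicing: [yokeyok] → [yogeyok]

[yogeyok]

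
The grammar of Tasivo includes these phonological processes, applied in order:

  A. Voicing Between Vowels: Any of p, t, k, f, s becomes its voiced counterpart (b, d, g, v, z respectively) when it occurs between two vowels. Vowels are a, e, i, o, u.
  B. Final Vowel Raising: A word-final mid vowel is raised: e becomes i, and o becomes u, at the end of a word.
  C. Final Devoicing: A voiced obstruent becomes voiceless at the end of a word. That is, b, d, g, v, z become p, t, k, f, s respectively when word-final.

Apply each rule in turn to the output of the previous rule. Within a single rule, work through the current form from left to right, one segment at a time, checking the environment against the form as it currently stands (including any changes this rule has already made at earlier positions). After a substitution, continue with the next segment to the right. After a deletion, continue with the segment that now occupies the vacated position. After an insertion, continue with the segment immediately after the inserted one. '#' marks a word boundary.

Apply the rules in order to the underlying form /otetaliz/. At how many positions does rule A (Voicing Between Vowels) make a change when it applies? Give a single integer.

2

A Voicing Between Vowels: [otetaliz] → [odedaliz]
B Final Vowel Raising: no change — [odedaliz]
C Final Devoicing: [odedaliz] → [odedalis]
Rule A changed 2 position(s).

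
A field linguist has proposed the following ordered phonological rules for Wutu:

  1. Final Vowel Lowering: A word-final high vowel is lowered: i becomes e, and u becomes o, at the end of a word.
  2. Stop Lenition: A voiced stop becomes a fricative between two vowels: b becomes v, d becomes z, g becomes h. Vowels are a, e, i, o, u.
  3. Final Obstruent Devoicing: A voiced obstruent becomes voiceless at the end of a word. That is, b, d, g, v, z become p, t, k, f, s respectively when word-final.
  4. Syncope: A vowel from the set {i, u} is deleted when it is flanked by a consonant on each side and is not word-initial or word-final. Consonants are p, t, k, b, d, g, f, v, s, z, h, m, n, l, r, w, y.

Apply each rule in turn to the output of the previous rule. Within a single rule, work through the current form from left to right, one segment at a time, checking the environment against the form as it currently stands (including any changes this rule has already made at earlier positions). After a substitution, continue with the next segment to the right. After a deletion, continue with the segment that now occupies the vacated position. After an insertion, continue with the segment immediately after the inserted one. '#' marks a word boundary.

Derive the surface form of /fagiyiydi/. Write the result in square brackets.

1 Final Vowel Lowering: [fagiyiydi] → [fagiyiyde]
2 Stop Lenition: [fagiyiyde] → [fahiyiyde]
3 Final Obstruent Devoicing: no change — [fahiyiyde]
4 Syncope: [fahiyiyde] → [fahyyde]

[fahyyde]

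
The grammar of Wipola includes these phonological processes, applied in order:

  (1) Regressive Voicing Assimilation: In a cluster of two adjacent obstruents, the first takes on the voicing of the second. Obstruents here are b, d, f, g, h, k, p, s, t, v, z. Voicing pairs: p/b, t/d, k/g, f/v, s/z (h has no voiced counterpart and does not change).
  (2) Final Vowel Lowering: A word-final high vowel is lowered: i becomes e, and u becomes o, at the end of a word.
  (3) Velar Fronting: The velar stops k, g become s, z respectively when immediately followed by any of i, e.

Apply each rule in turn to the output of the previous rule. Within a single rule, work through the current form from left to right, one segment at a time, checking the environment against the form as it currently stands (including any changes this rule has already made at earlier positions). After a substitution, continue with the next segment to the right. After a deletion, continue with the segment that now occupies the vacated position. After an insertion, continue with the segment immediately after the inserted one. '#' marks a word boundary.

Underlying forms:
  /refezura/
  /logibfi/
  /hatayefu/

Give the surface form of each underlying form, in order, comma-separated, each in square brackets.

[refezura], [lozipfe], [hatayefo]

/refezura/:
  (1) Regressive Voicing Assimilation: no change — [refezura]
  (2) Final Vowel Lowering: no change — [refezura]
  (3) Velar Fronting: no change — [refezura]
/logibfi/:
  (1) Regressive Voicing Assimilation: [logibfi] → [logipfi]
  (2) Final Vowel Lowering: [logipfi] → [logipfe]
  (3) Velar Fronting: [logipfe] → [lozipfe]
/hatayefu/:
  (1) Regressive Voicing Assimilation: no change — [hatayefu]
  (2) Final Vowel Lowering: [hatayefu] → [hatayefo]
  (3) Velar Fronting: no change — [hatayefo]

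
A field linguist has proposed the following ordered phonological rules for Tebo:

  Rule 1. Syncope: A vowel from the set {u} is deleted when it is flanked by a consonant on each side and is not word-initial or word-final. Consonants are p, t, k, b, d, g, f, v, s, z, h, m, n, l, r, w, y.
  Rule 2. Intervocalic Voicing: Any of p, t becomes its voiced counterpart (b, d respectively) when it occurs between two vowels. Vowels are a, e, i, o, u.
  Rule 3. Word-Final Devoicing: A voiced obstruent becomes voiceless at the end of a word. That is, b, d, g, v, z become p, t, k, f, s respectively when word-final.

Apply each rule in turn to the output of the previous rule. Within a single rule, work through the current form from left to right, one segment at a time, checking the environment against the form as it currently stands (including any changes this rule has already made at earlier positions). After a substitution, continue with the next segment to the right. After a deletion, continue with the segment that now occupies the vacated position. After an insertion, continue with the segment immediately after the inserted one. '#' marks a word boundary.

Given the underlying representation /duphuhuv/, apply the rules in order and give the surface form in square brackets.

[dphhf]

Rule 1 Syncope: [duphuhuv] → [dphhv]
Rule 2 Intervocalic Voicing: no change — [dphhv]
Rule 3 Word-Final Devoicing: [dphhv] → [dphhf]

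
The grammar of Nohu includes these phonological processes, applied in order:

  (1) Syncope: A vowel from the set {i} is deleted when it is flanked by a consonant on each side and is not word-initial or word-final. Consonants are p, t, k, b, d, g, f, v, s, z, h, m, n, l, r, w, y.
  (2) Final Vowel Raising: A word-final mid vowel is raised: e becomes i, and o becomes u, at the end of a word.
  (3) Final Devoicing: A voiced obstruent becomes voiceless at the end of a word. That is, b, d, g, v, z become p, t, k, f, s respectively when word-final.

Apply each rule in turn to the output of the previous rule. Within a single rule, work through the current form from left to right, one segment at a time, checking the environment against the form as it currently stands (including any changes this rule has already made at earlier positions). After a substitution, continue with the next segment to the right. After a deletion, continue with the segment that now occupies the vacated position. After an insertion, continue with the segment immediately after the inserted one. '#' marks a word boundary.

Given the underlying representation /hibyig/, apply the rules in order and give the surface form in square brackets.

[hbyk]

(1) Syncope: [hibyig] → [hbyg]
(2) Final Vowel Raising: no change — [hbyg]
(3) Final Devoicing: [hbyg] → [hbyk]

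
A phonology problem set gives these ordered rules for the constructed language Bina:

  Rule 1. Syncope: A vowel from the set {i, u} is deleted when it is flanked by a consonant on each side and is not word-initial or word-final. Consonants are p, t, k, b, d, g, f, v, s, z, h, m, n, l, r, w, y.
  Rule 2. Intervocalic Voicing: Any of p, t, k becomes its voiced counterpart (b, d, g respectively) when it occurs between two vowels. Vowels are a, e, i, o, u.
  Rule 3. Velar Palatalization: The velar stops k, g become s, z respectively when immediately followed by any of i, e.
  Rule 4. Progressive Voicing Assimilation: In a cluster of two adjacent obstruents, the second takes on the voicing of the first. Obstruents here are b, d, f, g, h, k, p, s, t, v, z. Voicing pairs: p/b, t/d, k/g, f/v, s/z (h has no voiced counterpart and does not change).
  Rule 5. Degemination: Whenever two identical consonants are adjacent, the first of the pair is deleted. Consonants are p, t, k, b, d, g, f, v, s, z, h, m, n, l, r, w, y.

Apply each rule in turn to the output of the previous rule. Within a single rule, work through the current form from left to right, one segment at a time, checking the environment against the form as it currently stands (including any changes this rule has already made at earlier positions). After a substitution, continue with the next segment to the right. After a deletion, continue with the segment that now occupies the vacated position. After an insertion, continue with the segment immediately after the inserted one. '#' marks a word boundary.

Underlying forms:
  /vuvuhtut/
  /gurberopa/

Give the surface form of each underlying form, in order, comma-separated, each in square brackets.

/vuvuhtut/:
  Rule 1 Syncope: [vuvuhtut] → [vvhtt]
  Rule 2 Intervocalic Voicing: no change — [vvhtt]
  Rule 3 Velar Palatalization: no change — [vvhtt]
  Rule 4 Progressive Voicing Assimilation: no change — [vvhtt]
  Rule 5 Degemination: [vvhtt] → [vht]
/gurberopa/:
  Rule 1 Syncope: [gurberopa] → [grberopa]
  Rule 2 Intervocalic Voicing: [grberopa] → [grberoba]
  Rule 3 Velar Palatalization: no change — [grberoba]
  Rule 4 Progressive Voicing Assimilation: no change — [grberoba]
  Rule 5 Degemination: no change — [grberoba]

[vht], [grberoba]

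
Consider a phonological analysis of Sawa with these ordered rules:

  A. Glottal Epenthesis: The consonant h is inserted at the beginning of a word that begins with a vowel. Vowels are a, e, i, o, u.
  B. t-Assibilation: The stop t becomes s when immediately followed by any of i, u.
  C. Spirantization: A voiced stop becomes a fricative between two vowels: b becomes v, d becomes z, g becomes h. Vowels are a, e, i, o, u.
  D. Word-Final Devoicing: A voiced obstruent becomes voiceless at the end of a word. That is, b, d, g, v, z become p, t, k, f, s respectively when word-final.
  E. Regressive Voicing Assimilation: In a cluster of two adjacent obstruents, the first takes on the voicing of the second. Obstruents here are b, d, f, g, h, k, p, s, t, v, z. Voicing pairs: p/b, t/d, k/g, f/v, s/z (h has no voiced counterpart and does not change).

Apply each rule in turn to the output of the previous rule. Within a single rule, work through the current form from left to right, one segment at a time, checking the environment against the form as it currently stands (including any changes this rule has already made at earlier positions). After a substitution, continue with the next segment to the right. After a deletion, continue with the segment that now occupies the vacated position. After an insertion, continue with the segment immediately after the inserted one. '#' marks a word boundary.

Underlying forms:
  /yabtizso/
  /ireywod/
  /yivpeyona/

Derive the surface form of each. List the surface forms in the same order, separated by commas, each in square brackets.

[yapsisso], [hireywot], [yifpeyona]

/yabtizso/:
  A Glottal Epenthesis: no change — [yabtizso]
  B t-Assibilation: [yabtizso] → [yabsizso]
  C Spirantization: no change — [yabsizso]
  D Word-Final Devoicing: no change — [yabsizso]
  E Regressive Voicing Assimilation: [yabsizso] → [yapsisso]
/ireywod/:
  A Glottal Epenthesis: [ireywod] → [hireywod]
  B t-Assibilation: no change — [hireywod]
  C Spirantization: no change — [hireywod]
  D Word-Final Devoicing: [hireywod] → [hireywot]
  E Regressive Voicing Assimilation: no change — [hireywot]
/yivpeyona/:
  A Glottal Epenthesis: no change — [yivpeyona]
  B t-Assibilation: no change — [yivpeyona]
  C Spirantization: no change — [yivpeyona]
  D Word-Final Devoicing: no change — [yivpeyona]
  E Regressive Voicing Assimilation: [yivpeyona] → [yifpeyona]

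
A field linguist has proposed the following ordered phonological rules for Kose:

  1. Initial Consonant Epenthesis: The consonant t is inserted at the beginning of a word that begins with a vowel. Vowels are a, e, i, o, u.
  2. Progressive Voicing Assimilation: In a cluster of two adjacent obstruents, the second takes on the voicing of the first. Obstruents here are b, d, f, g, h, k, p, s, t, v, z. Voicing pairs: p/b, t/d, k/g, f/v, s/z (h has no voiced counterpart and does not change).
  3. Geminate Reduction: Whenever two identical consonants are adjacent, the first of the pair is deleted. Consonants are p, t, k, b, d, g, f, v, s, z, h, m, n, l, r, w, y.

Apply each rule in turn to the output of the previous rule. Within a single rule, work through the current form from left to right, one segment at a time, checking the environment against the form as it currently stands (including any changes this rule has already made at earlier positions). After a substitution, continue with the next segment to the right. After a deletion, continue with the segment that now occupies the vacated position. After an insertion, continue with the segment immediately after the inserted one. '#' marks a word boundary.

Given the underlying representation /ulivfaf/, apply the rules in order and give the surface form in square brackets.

1 Initial Consonant Epenthesis: [ulivfaf] → [tulivfaf]
2 Progressive Voicing Assimilation: [tulivfaf] → [tulivvaf]
3 Geminate Reduction: [tulivvaf] → [tulivaf]

[tulivaf]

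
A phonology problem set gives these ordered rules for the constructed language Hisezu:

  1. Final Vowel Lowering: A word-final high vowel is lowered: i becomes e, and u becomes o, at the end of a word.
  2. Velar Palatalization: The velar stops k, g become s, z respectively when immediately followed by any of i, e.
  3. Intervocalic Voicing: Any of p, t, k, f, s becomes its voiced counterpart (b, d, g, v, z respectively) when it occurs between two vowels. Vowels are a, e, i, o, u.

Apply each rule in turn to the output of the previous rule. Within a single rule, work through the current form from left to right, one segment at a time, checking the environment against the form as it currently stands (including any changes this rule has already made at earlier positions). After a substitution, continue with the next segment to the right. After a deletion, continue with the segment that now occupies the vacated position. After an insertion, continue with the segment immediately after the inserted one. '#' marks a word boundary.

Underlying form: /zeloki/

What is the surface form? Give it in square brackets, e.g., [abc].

1 Final Vowel Lowering: [zeloki] → [zeloke]
2 Velar Palatalization: [zeloke] → [zelose]
3 Intervocalic Voicing: [zelose] → [zeloze]

[zeloze]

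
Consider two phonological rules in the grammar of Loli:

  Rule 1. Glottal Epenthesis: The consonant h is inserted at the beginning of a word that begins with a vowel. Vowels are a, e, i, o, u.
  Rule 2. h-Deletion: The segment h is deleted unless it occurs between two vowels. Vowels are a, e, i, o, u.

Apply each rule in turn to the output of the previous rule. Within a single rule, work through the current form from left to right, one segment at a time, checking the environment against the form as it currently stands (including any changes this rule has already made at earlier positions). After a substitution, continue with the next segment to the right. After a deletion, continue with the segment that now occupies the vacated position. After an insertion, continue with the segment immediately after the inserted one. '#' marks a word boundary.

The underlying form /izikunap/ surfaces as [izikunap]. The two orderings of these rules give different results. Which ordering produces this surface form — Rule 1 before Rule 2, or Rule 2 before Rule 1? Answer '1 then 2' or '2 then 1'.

1 then 2

Order 1 then 2:
  1 Glottal Epenthesis: [izikunap] → [hizikunap]
  2 h-Deletion: [hizikunap] → [izikunap]
  result: [izikunap]
Order 2 then 1:
  2 h-Deletion: no change — [izikunap]
  1 Glottal Epenthesis: [izikunap] → [hizikunap]
  result: [hizikunap]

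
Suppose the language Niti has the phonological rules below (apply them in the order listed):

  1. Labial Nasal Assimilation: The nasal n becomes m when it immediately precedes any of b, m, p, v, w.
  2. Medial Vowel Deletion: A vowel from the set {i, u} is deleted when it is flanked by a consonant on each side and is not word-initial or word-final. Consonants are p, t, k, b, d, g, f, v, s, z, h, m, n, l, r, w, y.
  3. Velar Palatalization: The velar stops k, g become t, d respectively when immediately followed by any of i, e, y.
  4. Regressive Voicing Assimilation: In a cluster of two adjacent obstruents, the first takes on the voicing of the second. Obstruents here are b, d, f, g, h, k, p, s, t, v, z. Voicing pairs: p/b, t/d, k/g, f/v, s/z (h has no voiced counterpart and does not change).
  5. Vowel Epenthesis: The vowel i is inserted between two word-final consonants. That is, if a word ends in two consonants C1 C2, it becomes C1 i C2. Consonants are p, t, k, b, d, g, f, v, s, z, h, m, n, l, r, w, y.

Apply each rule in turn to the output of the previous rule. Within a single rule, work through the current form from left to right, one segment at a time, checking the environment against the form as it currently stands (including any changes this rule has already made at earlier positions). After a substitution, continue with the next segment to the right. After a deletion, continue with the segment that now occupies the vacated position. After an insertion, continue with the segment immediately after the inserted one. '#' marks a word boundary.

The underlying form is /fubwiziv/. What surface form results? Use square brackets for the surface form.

1 Labial Nasal Assimilation: no change — [fubwiziv]
2 Medial Vowel Deletion: [fubwiziv] → [fbwzv]
3 Velar Palatalization: no change — [fbwzv]
4 Regressive Voicing Assimilation: [fbwzv] → [vbwzv]
5 Vowel Epenthesis: [vbwzv] → [vbwziv]

[vbwziv]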